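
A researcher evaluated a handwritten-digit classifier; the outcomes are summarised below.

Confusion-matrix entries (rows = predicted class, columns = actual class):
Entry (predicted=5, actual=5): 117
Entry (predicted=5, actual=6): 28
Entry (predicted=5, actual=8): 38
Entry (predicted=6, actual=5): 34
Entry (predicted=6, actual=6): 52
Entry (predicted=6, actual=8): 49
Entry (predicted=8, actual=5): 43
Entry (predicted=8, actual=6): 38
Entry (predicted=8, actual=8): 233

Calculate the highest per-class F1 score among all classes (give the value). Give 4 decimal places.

Per-class F1 score (2·TP/(2·TP+FP+FN)):
  5: TP=117, FP=28+38=66, FN=34+43=77 → 234/377 = 0.62069
  6: TP=52, FP=34+49=83, FN=28+38=66 → 104/253 = 0.41107
  8: TP=233, FP=43+38=81, FN=38+49=87 → 466/634 = 0.73502
Highest is class '8' with F1 score = 0.7350.

0.7350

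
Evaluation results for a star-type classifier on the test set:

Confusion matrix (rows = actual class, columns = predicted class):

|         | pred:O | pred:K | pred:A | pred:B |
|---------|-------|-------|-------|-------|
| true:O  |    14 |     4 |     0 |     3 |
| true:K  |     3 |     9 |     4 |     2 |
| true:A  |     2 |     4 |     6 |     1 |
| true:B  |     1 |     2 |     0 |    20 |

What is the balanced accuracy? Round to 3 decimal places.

Balanced accuracy = mean of per-class recall.
  O: recall = 14/21 = 0.6667
  K: recall = 9/18 = 0.5000
  A: recall = 6/13 = 0.4615
  B: recall = 20/23 = 0.8696
Mean = (0.6667 + 0.5000 + 0.4615 + 0.8696) / 4 = 0.624

0.624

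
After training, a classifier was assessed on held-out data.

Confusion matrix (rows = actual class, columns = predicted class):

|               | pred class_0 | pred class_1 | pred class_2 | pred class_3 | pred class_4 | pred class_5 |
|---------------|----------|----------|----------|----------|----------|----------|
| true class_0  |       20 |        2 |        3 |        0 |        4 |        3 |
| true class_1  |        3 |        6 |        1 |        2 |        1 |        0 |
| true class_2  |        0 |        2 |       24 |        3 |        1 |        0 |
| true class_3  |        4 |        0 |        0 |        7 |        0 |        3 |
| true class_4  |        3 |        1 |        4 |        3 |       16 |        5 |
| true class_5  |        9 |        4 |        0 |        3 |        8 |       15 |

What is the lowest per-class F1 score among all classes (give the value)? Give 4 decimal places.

0.4286

Per-class F1 score (2·TP/(2·TP+FP+FN)):
  class_0: TP=20, FP=3+0+4+3+9=19, FN=2+3+0+4+3=12 → 40/71 = 0.56338
  class_1: TP=6, FP=2+2+0+1+4=9, FN=3+1+2+1+0=7 → 12/28 = 0.42857
  class_2: TP=24, FP=3+1+0+4+0=8, FN=0+2+3+1+0=6 → 48/62 = 0.77419
  class_3: TP=7, FP=0+2+3+3+3=11, FN=4+0+0+0+3=7 → 14/32 = 0.43750
  class_4: TP=16, FP=4+1+1+0+8=14, FN=3+1+4+3+5=16 → 32/62 = 0.51613
  class_5: TP=15, FP=3+0+0+3+5=11, FN=9+4+0+3+8=24 → 30/65 = 0.46154
Lowest is class 'class_1' with F1 score = 0.4286.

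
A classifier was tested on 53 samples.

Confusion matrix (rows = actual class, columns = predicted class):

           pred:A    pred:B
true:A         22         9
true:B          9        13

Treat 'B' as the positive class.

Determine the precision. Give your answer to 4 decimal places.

0.5909

Precision = TP/(TP+FP) = 13/(13+9) = 13/22 = 0.5909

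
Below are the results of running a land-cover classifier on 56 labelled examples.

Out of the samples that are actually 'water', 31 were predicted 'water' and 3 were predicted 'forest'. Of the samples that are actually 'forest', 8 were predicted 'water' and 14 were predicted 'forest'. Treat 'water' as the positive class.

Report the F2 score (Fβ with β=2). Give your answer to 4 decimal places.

Fβ = (1+β²)·TP / ((1+β²)·TP + β²·FN + FP), with β²=4
= 5·31 / (5·31 + 4·3 + 8) = 0.8857

0.8857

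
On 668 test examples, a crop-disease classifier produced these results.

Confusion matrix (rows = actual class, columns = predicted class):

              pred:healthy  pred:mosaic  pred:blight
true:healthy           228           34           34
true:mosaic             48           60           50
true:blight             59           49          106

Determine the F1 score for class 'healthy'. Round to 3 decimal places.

0.723

Treat 'healthy' as positive and all other classes as negative.
F1 score = 2·TP/(2·TP+FP+FN).
healthy: TP=228, FP=48+59=107, FN=34+34=68 → 456/631 = 0.7227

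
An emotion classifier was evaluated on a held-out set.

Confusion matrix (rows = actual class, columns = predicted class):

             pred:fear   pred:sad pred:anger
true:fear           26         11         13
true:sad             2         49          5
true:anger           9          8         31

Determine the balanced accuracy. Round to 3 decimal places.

0.680

Balanced accuracy = mean of per-class recall.
  fear: recall = 26/50 = 0.5200
  sad: recall = 49/56 = 0.8750
  anger: recall = 31/48 = 0.6458
Mean = (0.5200 + 0.8750 + 0.6458) / 3 = 0.680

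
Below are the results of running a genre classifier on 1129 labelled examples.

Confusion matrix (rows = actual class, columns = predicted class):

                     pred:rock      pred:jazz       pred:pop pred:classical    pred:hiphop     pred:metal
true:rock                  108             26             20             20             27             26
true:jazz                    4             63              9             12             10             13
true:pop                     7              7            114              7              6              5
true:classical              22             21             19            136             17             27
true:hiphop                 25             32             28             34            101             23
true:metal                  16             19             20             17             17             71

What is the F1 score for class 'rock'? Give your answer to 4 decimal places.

0.5281

F1 score = 2·TP/(2·TP+FP+FN).
rock: TP=108, FP=4+7+22+25+16=74, FN=26+20+20+27+26=119 → 216/409 = 0.52812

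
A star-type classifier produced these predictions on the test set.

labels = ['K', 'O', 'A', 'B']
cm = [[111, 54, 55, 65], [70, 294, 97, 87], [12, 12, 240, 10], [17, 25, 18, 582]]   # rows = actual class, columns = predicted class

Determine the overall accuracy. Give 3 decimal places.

0.702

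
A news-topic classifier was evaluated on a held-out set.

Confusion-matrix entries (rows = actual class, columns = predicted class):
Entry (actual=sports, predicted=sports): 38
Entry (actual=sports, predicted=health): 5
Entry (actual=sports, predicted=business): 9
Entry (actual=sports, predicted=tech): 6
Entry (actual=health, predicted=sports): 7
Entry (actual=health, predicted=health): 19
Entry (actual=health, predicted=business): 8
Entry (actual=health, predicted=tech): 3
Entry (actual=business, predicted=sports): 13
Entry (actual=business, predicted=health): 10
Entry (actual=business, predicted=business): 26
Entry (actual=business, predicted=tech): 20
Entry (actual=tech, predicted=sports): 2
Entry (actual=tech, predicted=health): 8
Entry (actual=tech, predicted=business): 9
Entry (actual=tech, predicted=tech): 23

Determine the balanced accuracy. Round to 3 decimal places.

0.523

Balanced accuracy = mean of per-class recall.
  sports: recall = 38/58 = 0.6552
  health: recall = 19/37 = 0.5135
  business: recall = 26/69 = 0.3768
  tech: recall = 23/42 = 0.5476
Mean = (0.6552 + 0.5135 + 0.3768 + 0.5476) / 4 = 0.523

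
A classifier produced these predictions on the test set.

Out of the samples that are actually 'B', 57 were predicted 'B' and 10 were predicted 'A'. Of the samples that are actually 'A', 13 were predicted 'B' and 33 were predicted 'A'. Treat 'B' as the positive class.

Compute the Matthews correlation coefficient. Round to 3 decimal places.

MCC = (TP·TN − FP·FN) / √((TP+FP)(TP+FN)(TN+FP)(TN+FN))
Numerator = 57·33 − 13·10 = 1751
Denominator = √(70·67·46·43) = √9276820 = 3045.7873
MCC = 1751 / 3045.7873 = 0.575

0.575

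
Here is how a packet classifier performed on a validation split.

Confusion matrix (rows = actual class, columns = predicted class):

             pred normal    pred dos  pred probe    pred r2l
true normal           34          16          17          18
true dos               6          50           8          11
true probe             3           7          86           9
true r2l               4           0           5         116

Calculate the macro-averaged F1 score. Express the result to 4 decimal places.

Per-class F1 score (2·TP/(2·TP+FP+FN)):
  normal: TP=34, FP=6+3+4=13, FN=16+17+18=51 → 68/132 = 0.51515
  dos: TP=50, FP=16+7+0=23, FN=6+8+11=25 → 100/148 = 0.67568
  probe: TP=86, FP=17+8+5=30, FN=3+7+9=19 → 172/221 = 0.77828
  r2l: TP=116, FP=18+11+9=38, FN=4+0+5=9 → 232/279 = 0.83154
Macro-F1 score = mean = (0.51515 + 0.67568 + 0.77828 + 0.83154) / 4 = 0.7002

0.7002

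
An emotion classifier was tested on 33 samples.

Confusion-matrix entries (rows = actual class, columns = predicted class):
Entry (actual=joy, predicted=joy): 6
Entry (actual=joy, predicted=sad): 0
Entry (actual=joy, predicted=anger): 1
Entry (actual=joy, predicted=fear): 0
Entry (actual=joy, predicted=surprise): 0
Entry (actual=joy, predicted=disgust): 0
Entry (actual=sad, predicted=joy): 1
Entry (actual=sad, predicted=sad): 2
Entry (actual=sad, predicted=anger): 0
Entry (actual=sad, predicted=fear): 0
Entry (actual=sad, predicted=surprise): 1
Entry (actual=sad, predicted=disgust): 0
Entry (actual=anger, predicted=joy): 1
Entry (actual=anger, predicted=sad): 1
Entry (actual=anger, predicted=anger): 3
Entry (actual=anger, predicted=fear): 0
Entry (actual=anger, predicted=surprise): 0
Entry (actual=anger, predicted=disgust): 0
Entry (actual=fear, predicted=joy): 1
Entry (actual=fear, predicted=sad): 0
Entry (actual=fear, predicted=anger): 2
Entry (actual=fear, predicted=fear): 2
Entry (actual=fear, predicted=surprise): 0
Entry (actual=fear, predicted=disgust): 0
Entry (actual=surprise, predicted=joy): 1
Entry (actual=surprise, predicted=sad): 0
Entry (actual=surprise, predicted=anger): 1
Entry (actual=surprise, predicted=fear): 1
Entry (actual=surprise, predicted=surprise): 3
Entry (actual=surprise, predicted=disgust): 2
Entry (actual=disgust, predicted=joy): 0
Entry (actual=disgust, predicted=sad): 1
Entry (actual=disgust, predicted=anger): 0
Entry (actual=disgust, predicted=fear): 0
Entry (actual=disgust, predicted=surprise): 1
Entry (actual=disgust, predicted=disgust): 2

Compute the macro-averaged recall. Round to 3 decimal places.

0.539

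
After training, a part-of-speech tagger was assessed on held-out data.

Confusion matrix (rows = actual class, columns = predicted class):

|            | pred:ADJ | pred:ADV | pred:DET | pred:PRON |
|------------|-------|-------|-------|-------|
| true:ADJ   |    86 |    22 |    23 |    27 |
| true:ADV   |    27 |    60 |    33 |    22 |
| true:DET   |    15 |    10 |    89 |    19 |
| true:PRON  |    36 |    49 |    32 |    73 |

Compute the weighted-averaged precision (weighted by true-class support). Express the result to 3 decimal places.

Per-class precision (TP/(TP+FP)):
  ADJ: TP=86, FP=27+15+36=78 → 86/164 = 0.5244
  ADV: TP=60, FP=22+10+49=81 → 60/141 = 0.4255
  DET: TP=89, FP=23+33+32=88 → 89/177 = 0.5028
  PRON: TP=73, FP=27+22+19=68 → 73/141 = 0.5177
Weighted-precision = Σ (supportᵢ/N)·precisionᵢ with N=623: (158/623)·0.5244 + (142/623)·0.4255 + (133/623)·0.5028 + (190/623)·0.5177 = 0.495

0.495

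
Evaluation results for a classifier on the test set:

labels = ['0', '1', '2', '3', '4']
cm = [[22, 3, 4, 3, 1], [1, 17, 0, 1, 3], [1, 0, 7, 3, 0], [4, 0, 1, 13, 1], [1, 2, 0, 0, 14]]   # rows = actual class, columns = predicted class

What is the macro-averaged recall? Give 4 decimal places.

0.7167

Per-class recall (TP/(TP+FN)):
  0: TP=22, FN=3+4+3+1=11 → 22/33 = 0.66667
  1: TP=17, FN=1+0+1+3=5 → 17/22 = 0.77273
  2: TP=7, FN=1+0+3+0=4 → 7/11 = 0.63636
  3: TP=13, FN=4+0+1+1=6 → 13/19 = 0.68421
  4: TP=14, FN=1+2+0+0=3 → 14/17 = 0.82353
Macro-recall = mean = (0.66667 + 0.77273 + 0.63636 + 0.68421 + 0.82353) / 5 = 0.7167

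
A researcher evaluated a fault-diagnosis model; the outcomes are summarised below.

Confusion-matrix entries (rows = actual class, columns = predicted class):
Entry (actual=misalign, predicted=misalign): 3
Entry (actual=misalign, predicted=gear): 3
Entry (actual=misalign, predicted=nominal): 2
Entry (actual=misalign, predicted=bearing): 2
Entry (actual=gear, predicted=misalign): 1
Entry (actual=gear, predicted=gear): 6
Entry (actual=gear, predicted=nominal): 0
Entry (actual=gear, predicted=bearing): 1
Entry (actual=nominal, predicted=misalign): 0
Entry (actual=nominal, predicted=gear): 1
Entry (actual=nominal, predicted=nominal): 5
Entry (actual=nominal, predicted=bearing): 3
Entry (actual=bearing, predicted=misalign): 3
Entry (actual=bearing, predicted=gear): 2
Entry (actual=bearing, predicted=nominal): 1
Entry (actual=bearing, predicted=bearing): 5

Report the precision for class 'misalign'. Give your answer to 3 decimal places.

One-vs-rest for 'misalign': TP = diagonal; FP = other classes predicted 'misalign'; FN = 'misalign' predicted as other.
precision = TP/(TP+FP).
misalign: TP=3, FP=1+0+3=4 → 3/7 = 0.4286

0.429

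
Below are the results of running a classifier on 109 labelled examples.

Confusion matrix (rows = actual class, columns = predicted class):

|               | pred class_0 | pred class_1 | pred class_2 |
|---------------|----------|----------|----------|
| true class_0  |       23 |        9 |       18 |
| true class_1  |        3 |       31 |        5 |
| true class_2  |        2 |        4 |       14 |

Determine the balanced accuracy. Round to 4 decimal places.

Balanced accuracy = mean of per-class recall.
  class_0: recall = 23/50 = 0.46000
  class_1: recall = 31/39 = 0.79487
  class_2: recall = 14/20 = 0.70000
Mean = (0.46000 + 0.79487 + 0.70000) / 3 = 0.6516

0.6516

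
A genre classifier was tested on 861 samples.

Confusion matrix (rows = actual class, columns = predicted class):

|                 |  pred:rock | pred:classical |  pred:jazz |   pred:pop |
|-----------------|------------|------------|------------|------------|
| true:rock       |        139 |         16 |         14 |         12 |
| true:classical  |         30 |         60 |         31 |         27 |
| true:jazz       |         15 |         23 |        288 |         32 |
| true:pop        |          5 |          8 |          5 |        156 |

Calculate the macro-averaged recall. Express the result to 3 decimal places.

Per-class recall (TP/(TP+FN)):
  rock: TP=139, FN=16+14+12=42 → 139/181 = 0.7680
  classical: TP=60, FN=30+31+27=88 → 60/148 = 0.4054
  jazz: TP=288, FN=15+23+32=70 → 288/358 = 0.8045
  pop: TP=156, FN=5+8+5=18 → 156/174 = 0.8966
Macro-recall = mean = (0.7680 + 0.4054 + 0.8045 + 0.8966) / 4 = 0.719

0.719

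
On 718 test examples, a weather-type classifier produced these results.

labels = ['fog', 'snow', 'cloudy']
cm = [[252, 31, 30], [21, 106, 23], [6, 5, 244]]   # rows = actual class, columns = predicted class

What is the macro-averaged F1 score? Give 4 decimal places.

0.8205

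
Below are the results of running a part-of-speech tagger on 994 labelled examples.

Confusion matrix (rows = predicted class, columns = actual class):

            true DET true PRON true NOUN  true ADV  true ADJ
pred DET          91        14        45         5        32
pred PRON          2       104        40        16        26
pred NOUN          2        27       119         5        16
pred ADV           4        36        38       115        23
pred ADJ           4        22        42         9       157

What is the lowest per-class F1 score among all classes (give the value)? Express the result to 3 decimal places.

Per-class F1 score (2·TP/(2·TP+FP+FN)):
  DET: TP=91, FP=14+45+5+32=96, FN=2+2+4+4=12 → 182/290 = 0.6276
  PRON: TP=104, FP=2+40+16+26=84, FN=14+27+36+22=99 → 208/391 = 0.5320
  NOUN: TP=119, FP=2+27+5+16=50, FN=45+40+38+42=165 → 238/453 = 0.5254
  ADV: TP=115, FP=4+36+38+23=101, FN=5+16+5+9=35 → 230/366 = 0.6284
  ADJ: TP=157, FP=4+22+42+9=77, FN=32+26+16+23=97 → 314/488 = 0.6434
Lowest is class 'NOUN' with F1 score = 0.525.

0.525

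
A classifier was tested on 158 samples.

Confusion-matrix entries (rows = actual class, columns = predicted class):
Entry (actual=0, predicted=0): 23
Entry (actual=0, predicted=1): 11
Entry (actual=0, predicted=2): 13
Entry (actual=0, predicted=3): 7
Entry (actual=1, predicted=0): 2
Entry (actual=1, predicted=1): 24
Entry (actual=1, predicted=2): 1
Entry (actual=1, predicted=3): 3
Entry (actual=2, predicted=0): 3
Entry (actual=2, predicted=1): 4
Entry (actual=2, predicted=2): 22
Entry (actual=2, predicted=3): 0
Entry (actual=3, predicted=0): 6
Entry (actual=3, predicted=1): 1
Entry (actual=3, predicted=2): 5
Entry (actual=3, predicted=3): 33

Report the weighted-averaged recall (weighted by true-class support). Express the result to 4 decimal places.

0.6456

Per-class recall (TP/(TP+FN)):
  0: TP=23, FN=11+13+7=31 → 23/54 = 0.42593
  1: TP=24, FN=2+1+3=6 → 24/30 = 0.80000
  2: TP=22, FN=3+4+0=7 → 22/29 = 0.75862
  3: TP=33, FN=6+1+5=12 → 33/45 = 0.73333
Weighted-recall = Σ (supportᵢ/N)·recallᵢ with N=158: (54/158)·0.42593 + (30/158)·0.80000 + (29/158)·0.75862 + (45/158)·0.73333 = 0.6456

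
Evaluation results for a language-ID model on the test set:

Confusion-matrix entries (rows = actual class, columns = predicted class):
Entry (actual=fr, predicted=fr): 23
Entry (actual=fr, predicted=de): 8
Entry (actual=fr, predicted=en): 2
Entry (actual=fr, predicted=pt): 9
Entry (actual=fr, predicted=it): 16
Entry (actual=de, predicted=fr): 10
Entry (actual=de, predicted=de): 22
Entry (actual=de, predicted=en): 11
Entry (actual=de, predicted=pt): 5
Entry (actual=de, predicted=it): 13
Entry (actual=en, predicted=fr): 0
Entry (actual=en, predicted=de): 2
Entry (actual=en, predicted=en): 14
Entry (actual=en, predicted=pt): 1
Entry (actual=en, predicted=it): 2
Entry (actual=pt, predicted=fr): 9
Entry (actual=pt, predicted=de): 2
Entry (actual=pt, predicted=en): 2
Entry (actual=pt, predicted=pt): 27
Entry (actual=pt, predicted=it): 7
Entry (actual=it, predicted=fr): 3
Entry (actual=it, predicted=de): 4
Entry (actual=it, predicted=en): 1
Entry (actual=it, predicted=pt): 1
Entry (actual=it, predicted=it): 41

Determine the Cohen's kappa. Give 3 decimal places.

0.420

Observed agreement pₒ = trace/N = 127/235 = 0.5404
Expected agreement pₑ = Σ (rowᵢ·colᵢ)/N² = (58·45 + 61·38 + 19·30 + 47·43 + 50·79)/235² = 0.2077
κ = (pₒ − pₑ)/(1 − pₑ) = (0.5404 − 0.2077)/(1 − 0.2077) = 0.420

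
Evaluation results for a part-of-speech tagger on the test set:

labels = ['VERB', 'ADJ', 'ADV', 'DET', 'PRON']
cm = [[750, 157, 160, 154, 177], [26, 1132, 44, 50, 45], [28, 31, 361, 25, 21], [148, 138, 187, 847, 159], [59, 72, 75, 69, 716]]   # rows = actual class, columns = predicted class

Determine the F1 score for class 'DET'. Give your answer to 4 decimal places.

0.6456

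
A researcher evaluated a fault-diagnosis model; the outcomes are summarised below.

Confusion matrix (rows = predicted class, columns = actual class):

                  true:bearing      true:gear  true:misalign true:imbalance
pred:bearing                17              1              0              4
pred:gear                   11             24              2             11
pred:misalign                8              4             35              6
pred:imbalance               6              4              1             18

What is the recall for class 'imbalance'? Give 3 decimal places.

One-vs-rest for 'imbalance': TP = diagonal; FP = other classes predicted 'imbalance'; FN = 'imbalance' predicted as other.
recall = TP/(TP+FN).
imbalance: TP=18, FN=4+11+6=21 → 18/39 = 0.4615

0.462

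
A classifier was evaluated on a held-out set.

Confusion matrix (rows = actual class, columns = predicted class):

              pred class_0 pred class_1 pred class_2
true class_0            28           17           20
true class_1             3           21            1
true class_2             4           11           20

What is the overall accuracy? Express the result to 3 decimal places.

Accuracy = trace / total = (28+21+20=69) / 125 = 69/125 = 0.552

0.552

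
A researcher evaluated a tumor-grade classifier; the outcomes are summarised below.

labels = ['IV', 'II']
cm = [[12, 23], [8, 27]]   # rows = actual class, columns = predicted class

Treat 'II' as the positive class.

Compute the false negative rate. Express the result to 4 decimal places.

0.2286

FNR = FN/(FN+TP) = 8/(8+27) = 0.2286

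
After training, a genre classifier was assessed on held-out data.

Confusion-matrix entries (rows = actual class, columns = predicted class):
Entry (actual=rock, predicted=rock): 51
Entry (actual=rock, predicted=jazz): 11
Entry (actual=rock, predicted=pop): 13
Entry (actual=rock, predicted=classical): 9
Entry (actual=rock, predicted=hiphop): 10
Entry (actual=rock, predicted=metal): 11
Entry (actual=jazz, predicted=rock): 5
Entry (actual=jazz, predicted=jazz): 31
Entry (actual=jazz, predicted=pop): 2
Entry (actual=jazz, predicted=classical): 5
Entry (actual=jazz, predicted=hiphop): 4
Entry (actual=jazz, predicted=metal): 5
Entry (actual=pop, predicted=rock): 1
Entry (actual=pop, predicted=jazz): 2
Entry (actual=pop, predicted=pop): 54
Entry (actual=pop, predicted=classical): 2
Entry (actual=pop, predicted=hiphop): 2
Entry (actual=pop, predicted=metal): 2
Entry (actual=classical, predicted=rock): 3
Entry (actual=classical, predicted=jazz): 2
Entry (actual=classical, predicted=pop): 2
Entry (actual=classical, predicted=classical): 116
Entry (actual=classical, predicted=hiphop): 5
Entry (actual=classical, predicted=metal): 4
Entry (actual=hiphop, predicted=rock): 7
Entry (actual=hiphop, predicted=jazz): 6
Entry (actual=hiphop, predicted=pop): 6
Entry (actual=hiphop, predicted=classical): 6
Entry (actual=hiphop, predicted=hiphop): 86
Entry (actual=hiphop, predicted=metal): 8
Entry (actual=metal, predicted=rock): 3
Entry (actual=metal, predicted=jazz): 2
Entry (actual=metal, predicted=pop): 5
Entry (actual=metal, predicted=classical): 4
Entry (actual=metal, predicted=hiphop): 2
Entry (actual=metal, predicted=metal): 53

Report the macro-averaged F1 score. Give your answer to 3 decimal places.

0.702

Per-class F1 score (2·TP/(2·TP+FP+FN)):
  rock: TP=51, FP=5+1+3+7+3=19, FN=11+13+9+10+11=54 → 102/175 = 0.5829
  jazz: TP=31, FP=11+2+2+6+2=23, FN=5+2+5+4+5=21 → 62/106 = 0.5849
  pop: TP=54, FP=13+2+2+6+5=28, FN=1+2+2+2+2=9 → 108/145 = 0.7448
  classical: TP=116, FP=9+5+2+6+4=26, FN=3+2+2+5+4=16 → 232/274 = 0.8467
  hiphop: TP=86, FP=10+4+2+5+2=23, FN=7+6+6+6+8=33 → 172/228 = 0.7544
  metal: TP=53, FP=11+5+2+4+8=30, FN=3+2+5+4+2=16 → 106/152 = 0.6974
Macro-F1 score = mean = (0.5829 + 0.5849 + 0.7448 + 0.8467 + 0.7544 + 0.6974) / 6 = 0.702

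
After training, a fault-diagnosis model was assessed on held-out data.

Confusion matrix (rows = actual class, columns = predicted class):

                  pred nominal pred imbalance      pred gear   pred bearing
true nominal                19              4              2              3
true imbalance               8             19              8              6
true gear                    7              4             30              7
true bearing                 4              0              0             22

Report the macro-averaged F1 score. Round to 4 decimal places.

0.6260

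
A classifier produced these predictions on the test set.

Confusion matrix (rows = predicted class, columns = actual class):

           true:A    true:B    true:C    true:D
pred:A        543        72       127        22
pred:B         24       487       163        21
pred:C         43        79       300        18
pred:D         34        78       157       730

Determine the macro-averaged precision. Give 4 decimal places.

0.7060

Per-class precision (TP/(TP+FP)):
  A: TP=543, FP=72+127+22=221 → 543/764 = 0.71073
  B: TP=487, FP=24+163+21=208 → 487/695 = 0.70072
  C: TP=300, FP=43+79+18=140 → 300/440 = 0.68182
  D: TP=730, FP=34+78+157=269 → 730/999 = 0.73073
Macro-precision = mean = (0.71073 + 0.70072 + 0.68182 + 0.73073) / 4 = 0.7060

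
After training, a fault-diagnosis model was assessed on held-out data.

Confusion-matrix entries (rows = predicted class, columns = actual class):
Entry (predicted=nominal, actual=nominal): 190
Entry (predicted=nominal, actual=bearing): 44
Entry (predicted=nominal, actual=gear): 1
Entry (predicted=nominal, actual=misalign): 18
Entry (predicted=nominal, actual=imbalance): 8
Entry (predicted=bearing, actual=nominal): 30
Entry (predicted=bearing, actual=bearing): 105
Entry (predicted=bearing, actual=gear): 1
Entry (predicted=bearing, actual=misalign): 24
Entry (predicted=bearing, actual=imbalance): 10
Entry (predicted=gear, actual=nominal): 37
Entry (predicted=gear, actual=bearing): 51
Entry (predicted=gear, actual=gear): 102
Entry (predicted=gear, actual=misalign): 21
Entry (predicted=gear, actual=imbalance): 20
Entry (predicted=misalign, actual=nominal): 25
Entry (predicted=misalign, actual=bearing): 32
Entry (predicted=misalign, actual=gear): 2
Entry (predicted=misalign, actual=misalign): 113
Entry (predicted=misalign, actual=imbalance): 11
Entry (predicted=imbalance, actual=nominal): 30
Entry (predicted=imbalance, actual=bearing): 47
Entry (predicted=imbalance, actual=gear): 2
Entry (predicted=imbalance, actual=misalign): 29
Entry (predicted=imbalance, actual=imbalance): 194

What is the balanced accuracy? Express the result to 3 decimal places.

Balanced accuracy = mean of per-class recall.
  nominal: recall = 190/312 = 0.6090
  bearing: recall = 105/279 = 0.3763
  gear: recall = 102/108 = 0.9444
  misalign: recall = 113/205 = 0.5512
  imbalance: recall = 194/243 = 0.7984
Mean = (0.6090 + 0.3763 + 0.9444 + 0.5512 + 0.7984) / 5 = 0.656

0.656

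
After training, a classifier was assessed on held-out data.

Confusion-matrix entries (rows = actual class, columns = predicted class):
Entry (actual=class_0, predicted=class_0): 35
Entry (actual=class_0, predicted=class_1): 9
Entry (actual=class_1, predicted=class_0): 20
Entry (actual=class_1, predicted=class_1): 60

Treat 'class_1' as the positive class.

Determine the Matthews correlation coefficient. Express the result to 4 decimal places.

0.5253

MCC = (TP·TN − FP·FN) / √((TP+FP)(TP+FN)(TN+FP)(TN+FN))
Numerator = 60·35 − 9·20 = 1920
Denominator = √(69·80·44·55) = √13358400 = 3654.9145
MCC = 1920 / 3654.9145 = 0.5253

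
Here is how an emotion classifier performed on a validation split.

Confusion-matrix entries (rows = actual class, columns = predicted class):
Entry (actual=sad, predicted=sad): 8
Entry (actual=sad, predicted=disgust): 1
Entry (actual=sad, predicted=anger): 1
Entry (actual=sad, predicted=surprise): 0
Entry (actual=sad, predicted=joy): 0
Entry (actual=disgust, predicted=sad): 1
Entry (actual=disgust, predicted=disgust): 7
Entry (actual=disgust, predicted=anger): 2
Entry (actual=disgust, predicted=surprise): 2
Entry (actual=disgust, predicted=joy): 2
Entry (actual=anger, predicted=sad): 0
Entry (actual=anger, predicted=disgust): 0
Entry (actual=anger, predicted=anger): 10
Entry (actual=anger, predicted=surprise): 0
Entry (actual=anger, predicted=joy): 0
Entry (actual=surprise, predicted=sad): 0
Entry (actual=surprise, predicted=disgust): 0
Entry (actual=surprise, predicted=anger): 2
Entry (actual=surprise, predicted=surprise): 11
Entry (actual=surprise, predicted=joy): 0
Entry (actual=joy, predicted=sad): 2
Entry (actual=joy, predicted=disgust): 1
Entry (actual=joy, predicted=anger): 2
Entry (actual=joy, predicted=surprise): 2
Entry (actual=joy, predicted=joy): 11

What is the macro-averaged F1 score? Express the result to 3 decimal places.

Per-class F1 score (2·TP/(2·TP+FP+FN)):
  sad: TP=8, FP=1+0+0+2=3, FN=1+1+0+0=2 → 16/21 = 0.7619
  disgust: TP=7, FP=1+0+0+1=2, FN=1+2+2+2=7 → 14/23 = 0.6087
  anger: TP=10, FP=1+2+2+2=7, FN=0+0+0+0=0 → 20/27 = 0.7407
  surprise: TP=11, FP=0+2+0+2=4, FN=0+0+2+0=2 → 22/28 = 0.7857
  joy: TP=11, FP=0+2+0+0=2, FN=2+1+2+2=7 → 22/31 = 0.7097
Macro-F1 score = mean = (0.7619 + 0.6087 + 0.7407 + 0.7857 + 0.7097) / 5 = 0.721

0.721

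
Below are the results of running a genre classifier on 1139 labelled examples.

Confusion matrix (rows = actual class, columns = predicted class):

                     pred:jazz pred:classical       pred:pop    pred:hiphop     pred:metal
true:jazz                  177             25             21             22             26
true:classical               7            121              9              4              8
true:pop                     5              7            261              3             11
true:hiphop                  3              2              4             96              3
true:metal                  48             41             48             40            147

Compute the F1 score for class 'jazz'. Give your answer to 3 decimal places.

F1 score = 2·TP/(2·TP+FP+FN).
jazz: TP=177, FP=7+5+3+48=63, FN=25+21+22+26=94 → 354/511 = 0.6928

0.693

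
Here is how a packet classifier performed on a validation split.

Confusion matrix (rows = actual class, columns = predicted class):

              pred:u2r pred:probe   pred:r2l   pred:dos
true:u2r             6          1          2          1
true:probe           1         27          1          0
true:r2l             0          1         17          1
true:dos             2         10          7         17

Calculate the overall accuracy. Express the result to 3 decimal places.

Accuracy = trace / total = (6+27+17+17=67) / 94 = 67/94 = 0.713

0.713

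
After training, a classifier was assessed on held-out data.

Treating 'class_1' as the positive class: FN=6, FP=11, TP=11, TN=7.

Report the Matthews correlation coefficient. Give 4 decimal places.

0.0372

MCC = (TP·TN − FP·FN) / √((TP+FP)(TP+FN)(TN+FP)(TN+FN))
Numerator = 11·7 − 11·6 = 11
Denominator = √(22·17·18·13) = √87516 = 295.8310
MCC = 11 / 295.8310 = 0.0372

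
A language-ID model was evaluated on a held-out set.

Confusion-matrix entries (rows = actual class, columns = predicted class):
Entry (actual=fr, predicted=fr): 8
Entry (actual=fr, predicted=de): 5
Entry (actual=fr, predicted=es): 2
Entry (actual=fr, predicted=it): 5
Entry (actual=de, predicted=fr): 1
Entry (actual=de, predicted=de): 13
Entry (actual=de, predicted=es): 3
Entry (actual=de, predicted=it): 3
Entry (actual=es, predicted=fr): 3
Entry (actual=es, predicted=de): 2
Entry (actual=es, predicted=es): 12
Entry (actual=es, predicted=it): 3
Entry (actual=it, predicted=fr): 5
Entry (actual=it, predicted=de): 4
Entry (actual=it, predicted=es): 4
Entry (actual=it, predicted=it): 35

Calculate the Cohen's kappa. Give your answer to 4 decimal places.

0.4742

Observed agreement pₒ = trace/N = 68/108 = 0.62963
Expected agreement pₑ = Σ (rowᵢ·colᵢ)/N² = (20·17 + 20·24 + 20·21 + 48·46)/108² = 0.29561
κ = (pₒ − pₑ)/(1 − pₑ) = (0.62963 − 0.29561)/(1 − 0.29561) = 0.4742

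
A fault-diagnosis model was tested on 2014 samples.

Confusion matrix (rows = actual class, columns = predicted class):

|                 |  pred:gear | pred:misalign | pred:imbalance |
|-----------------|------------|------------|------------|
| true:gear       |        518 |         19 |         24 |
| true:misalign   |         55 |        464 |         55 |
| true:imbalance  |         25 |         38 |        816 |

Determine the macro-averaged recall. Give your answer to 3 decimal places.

0.887

Per-class recall (TP/(TP+FN)):
  gear: TP=518, FN=19+24=43 → 518/561 = 0.9234
  misalign: TP=464, FN=55+55=110 → 464/574 = 0.8084
  imbalance: TP=816, FN=25+38=63 → 816/879 = 0.9283
Macro-recall = mean = (0.9234 + 0.8084 + 0.9283) / 3 = 0.887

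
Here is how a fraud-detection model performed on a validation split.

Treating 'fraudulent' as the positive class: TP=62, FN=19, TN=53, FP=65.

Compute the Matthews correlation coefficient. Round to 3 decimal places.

MCC = (TP·TN − FP·FN) / √((TP+FP)(TP+FN)(TN+FP)(TN+FN))
Numerator = 62·53 − 65·19 = 2051
Denominator = √(127·81·118·72) = √87398352 = 9348.7086
MCC = 2051 / 9348.7086 = 0.219

0.219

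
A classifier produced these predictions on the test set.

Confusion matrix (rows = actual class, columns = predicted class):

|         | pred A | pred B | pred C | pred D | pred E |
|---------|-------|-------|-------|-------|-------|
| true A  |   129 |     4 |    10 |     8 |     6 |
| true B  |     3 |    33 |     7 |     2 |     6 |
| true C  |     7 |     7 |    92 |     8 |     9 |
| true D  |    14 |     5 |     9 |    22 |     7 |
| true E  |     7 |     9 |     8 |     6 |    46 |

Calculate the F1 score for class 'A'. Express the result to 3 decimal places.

0.814

Treat 'A' as positive and all other classes as negative.
F1 score = 2·TP/(2·TP+FP+FN).
A: TP=129, FP=3+7+14+7=31, FN=4+10+8+6=28 → 258/317 = 0.8139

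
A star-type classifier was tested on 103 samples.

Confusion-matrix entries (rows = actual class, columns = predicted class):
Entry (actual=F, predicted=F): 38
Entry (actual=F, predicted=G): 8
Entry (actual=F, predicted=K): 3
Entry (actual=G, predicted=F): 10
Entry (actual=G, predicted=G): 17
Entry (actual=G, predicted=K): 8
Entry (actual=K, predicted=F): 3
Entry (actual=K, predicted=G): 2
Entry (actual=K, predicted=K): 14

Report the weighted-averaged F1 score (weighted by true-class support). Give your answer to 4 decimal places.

0.6653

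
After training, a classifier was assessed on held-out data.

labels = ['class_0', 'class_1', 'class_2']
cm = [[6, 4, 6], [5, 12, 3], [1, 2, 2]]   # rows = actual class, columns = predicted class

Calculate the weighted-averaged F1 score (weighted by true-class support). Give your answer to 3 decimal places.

0.506

Per-class F1 score (2·TP/(2·TP+FP+FN)):
  class_0: TP=6, FP=5+1=6, FN=4+6=10 → 12/28 = 0.4286
  class_1: TP=12, FP=4+2=6, FN=5+3=8 → 24/38 = 0.6316
  class_2: TP=2, FP=6+3=9, FN=1+2=3 → 4/16 = 0.2500
Weighted-F1 score = Σ (supportᵢ/N)·F1 scoreᵢ with N=41: (16/41)·0.4286 + (20/41)·0.6316 + (5/41)·0.2500 = 0.506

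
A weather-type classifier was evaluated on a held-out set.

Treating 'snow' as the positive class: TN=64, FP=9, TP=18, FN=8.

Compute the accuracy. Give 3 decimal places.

Accuracy = (TP+TN)/N = (18+64)/99 = 0.828

0.828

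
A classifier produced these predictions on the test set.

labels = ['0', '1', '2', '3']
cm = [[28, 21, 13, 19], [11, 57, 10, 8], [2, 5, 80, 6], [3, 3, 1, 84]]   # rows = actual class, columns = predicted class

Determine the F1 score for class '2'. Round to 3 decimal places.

0.812

F1 score = 2·TP/(2·TP+FP+FN).
2: TP=80, FP=13+10+1=24, FN=2+5+6=13 → 160/197 = 0.8122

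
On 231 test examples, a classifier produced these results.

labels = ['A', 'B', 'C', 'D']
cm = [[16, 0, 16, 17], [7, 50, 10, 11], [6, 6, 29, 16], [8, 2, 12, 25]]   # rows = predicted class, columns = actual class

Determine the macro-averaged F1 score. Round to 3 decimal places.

0.502

Per-class F1 score (2·TP/(2·TP+FP+FN)):
  A: TP=16, FP=0+16+17=33, FN=7+6+8=21 → 32/86 = 0.3721
  B: TP=50, FP=7+10+11=28, FN=0+6+2=8 → 100/136 = 0.7353
  C: TP=29, FP=6+6+16=28, FN=16+10+12=38 → 58/124 = 0.4677
  D: TP=25, FP=8+2+12=22, FN=17+11+16=44 → 50/116 = 0.4310
Macro-F1 score = mean = (0.3721 + 0.7353 + 0.4677 + 0.4310) / 4 = 0.502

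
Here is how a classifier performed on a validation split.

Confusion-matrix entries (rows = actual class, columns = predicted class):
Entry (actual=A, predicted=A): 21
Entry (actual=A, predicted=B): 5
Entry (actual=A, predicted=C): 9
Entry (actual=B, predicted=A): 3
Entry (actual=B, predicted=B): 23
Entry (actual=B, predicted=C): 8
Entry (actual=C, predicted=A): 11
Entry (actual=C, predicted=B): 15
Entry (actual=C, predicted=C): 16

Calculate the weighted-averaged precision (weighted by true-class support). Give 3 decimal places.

Per-class precision (TP/(TP+FP)):
  A: TP=21, FP=3+11=14 → 21/35 = 0.6000
  B: TP=23, FP=5+15=20 → 23/43 = 0.5349
  C: TP=16, FP=9+8=17 → 16/33 = 0.4848
Weighted-precision = Σ (supportᵢ/N)·precisionᵢ with N=111: (35/111)·0.6000 + (34/111)·0.5349 + (42/111)·0.4848 = 0.536

0.536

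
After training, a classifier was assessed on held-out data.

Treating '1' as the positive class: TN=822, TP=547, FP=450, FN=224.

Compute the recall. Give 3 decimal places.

0.709

Recall = TP/(TP+FN) = 547/(547+224) = 547/771 = 0.709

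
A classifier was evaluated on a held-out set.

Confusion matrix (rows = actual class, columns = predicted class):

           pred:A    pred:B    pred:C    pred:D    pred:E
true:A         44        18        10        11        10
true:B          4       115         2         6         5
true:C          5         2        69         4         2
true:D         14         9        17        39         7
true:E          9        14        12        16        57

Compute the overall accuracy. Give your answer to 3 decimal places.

Accuracy = trace / total = (44+115+69+39+57=324) / 501 = 324/501 = 0.647

0.647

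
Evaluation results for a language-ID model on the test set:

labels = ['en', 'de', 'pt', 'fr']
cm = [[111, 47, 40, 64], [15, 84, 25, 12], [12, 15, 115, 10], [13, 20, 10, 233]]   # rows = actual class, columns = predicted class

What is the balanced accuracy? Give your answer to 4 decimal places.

0.6605

Balanced accuracy = mean of per-class recall.
  en: recall = 111/262 = 0.42366
  de: recall = 84/136 = 0.61765
  pt: recall = 115/152 = 0.75658
  fr: recall = 233/276 = 0.84420
Mean = (0.42366 + 0.61765 + 0.75658 + 0.84420) / 4 = 0.6605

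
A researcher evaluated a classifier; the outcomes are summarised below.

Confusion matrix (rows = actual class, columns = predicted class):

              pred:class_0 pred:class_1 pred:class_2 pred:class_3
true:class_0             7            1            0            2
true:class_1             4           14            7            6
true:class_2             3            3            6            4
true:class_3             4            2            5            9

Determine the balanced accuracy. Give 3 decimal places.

Balanced accuracy = mean of per-class recall.
  class_0: recall = 7/10 = 0.7000
  class_1: recall = 14/31 = 0.4516
  class_2: recall = 6/16 = 0.3750
  class_3: recall = 9/20 = 0.4500
Mean = (0.7000 + 0.4516 + 0.3750 + 0.4500) / 4 = 0.494

0.494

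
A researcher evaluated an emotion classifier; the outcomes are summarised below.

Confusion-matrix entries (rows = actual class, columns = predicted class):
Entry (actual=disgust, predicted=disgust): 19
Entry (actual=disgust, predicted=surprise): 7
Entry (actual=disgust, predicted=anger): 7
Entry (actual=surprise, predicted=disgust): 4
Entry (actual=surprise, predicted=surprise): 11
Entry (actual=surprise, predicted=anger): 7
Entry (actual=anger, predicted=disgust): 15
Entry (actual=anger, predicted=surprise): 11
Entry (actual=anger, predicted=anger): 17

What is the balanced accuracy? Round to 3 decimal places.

Balanced accuracy = mean of per-class recall.
  disgust: recall = 19/33 = 0.5758
  surprise: recall = 11/22 = 0.5000
  anger: recall = 17/43 = 0.3953
Mean = (0.5758 + 0.5000 + 0.3953) / 3 = 0.490

0.490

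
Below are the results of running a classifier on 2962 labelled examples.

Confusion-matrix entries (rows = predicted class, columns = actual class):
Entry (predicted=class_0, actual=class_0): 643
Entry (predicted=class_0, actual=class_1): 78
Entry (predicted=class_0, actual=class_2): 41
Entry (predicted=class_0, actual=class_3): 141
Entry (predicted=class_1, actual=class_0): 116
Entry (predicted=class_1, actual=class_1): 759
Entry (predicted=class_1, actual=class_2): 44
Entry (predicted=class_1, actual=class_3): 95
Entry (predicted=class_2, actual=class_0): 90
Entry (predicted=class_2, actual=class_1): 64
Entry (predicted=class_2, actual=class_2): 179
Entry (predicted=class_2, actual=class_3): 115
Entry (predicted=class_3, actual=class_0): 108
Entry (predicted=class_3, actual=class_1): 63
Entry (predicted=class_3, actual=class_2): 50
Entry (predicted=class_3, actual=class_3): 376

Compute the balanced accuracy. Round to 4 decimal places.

0.6366

Balanced accuracy = mean of per-class recall.
  class_0: recall = 643/957 = 0.67189
  class_1: recall = 759/964 = 0.78734
  class_2: recall = 179/314 = 0.57006
  class_3: recall = 376/727 = 0.51719
Mean = (0.67189 + 0.78734 + 0.57006 + 0.51719) / 4 = 0.6366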